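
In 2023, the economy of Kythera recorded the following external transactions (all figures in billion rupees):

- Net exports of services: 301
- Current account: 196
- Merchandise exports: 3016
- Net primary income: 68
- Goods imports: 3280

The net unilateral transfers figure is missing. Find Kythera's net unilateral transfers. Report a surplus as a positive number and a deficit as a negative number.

91

Current account = goods balance + services balance + net primary income + net secondary income
Sum of the known components = 105
Net unilateral transfers = CA - (known components) = 196 - 105 = 91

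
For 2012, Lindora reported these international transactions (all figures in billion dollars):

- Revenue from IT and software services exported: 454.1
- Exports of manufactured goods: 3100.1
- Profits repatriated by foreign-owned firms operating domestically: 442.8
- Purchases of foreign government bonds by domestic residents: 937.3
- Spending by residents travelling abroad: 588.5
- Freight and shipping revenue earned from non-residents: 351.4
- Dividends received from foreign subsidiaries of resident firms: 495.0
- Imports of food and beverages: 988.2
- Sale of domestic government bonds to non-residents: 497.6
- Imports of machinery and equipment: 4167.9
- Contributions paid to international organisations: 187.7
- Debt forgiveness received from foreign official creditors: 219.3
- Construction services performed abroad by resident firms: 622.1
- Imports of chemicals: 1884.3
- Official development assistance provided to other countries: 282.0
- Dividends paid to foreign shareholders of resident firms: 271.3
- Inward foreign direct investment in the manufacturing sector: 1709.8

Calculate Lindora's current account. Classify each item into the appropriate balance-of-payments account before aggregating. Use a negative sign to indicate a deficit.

Goods: 3100.1 - 1884.3 - 988.2 - 4167.9 = -3940.3
Services: 454.1 - 588.5 + 622.1 + 351.4 = 839.1
Primary income: -442.8 + 495.0 - 271.3 = -219.1
Secondary income: -187.7 - 282.0 = -469.7
Current account = (-3940.3) + 839.1 + (-219.1) + (-469.7) = -3790.0
(Excluded from the current account — financial account: purchases of foreign government bonds by domestic residents 937.3, sale of domestic government bonds to non-residents 497.6, inward foreign direct investment in the manufacturing sector 1709.8; capital account: debt forgiveness received from foreign official creditors 219.3.)

-3790.0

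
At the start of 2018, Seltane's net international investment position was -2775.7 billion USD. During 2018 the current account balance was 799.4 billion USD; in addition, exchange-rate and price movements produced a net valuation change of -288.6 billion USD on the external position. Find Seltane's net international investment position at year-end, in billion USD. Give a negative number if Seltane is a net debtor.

-2264.9

Change in NIIP = current account + net valuation change = 799.4 + (-288.6) = 510.8
End-of-year NIIP = -2775.7 + 510.8 = -2264.9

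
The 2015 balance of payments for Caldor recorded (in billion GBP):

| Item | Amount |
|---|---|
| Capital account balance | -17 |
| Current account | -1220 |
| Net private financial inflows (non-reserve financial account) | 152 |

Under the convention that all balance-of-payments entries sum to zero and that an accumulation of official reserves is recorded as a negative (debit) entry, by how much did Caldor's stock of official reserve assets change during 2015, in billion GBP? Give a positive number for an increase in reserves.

-1085

Official reserve transactions balance = -((-1220) + (-17) + 152) = 1085
An accumulation of reserves is recorded as a debit (negative entry), so the change in the stock of reserves is the negative of that balance.
Change in official reserves = -(1085) = -1085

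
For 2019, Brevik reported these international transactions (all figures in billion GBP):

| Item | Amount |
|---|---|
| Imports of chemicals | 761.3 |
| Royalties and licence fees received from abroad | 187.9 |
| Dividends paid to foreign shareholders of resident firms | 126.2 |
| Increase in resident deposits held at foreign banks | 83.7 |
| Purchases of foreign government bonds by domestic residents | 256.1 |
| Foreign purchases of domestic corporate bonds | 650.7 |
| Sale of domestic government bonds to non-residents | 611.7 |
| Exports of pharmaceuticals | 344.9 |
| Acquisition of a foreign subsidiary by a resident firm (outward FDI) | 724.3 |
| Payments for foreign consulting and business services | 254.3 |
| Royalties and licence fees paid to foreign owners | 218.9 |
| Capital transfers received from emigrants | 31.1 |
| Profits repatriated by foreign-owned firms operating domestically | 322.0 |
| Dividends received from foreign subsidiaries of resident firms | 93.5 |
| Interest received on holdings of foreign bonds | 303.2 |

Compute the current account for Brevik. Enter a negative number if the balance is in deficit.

-753.2

Goods: 344.9 - 761.3 = -416.4
Services: 187.9 - 254.3 - 218.9 = -285.3
Primary income: -322.0 + 93.5 + 303.2 - 126.2 = -51.5
Current account = (-416.4) + (-285.3) + (-51.5) = -753.2
(Excluded from the current account — financial account: increase in resident deposits held at foreign banks 83.7, purchases of foreign government bonds by domestic residents 256.1, foreign purchases of domestic corporate bonds 650.7, sale of domestic government bonds to non-residents 611.7, acquisition of a foreign subsidiary by a resident firm (outward FDI) 724.3; capital account: capital transfers received from emigrants 31.1.)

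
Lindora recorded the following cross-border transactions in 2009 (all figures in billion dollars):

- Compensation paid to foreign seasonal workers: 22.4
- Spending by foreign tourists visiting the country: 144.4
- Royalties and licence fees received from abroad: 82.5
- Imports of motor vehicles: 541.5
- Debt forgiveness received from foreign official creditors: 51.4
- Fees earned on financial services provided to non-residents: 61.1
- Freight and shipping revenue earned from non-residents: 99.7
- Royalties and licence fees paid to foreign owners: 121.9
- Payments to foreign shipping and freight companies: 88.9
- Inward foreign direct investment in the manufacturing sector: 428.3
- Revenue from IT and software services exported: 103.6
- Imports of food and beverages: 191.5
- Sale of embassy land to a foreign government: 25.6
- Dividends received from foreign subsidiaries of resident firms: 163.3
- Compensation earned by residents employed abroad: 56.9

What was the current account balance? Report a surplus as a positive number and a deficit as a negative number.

Goods: -191.5 - 541.5 = -733.0
Services: -88.9 + 99.7 + 82.5 + 144.4 - 121.9 + 103.6 + 61.1 = 280.5
Primary income: -22.4 + 56.9 + 163.3 = 197.8
Current account = (-733.0) + 280.5 + 197.8 = -254.7
(Excluded from the current account — capital account: debt forgiveness received from foreign official creditors 51.4, sale of embassy land to a foreign government 25.6; financial account: inward foreign direct investment in the manufacturing sector 428.3.)

-254.7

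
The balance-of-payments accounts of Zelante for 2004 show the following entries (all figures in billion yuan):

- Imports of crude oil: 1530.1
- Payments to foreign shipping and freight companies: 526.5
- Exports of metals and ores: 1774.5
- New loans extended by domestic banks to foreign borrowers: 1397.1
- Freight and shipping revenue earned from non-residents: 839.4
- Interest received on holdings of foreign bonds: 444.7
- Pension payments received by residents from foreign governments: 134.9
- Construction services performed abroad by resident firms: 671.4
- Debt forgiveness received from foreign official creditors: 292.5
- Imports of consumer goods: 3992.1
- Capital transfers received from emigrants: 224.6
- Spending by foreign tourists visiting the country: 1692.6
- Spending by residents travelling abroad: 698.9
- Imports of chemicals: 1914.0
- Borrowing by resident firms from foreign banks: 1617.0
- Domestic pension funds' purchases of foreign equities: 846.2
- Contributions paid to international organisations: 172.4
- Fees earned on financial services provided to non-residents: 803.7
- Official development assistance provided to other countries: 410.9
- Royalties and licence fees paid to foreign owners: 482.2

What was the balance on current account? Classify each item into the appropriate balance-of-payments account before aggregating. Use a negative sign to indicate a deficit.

-3365.9

Goods: -1914.0 + 1774.5 - 1530.1 - 3992.1 = -5661.7
Services: -526.5 + 1692.6 + 839.4 - 698.9 - 482.2 + 671.4 + 803.7 = 2299.5
Primary income: 444.7
Secondary income: -410.9 - 172.4 + 134.9 = -448.4
Current account = (-5661.7) + 2299.5 + 444.7 + (-448.4) = -3365.9
(Excluded from the current account — financial account: new loans extended by domestic banks to foreign borrowers 1397.1, borrowing by resident firms from foreign banks 1617.0, domestic pension funds' purchases of foreign equities 846.2; capital account: debt forgiveness received from foreign official creditors 292.5, capital transfers received from emigrants 224.6.)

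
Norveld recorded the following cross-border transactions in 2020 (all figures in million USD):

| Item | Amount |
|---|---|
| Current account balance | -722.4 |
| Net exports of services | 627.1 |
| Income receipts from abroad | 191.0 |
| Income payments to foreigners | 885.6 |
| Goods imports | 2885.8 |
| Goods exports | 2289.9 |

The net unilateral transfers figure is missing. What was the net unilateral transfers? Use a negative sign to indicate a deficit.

-59.0

Current account = goods balance + services balance + net primary income + net secondary income
Sum of the known components = -663.4
Net unilateral transfers = CA - (known components) = -722.4 - (-663.4) = -59.0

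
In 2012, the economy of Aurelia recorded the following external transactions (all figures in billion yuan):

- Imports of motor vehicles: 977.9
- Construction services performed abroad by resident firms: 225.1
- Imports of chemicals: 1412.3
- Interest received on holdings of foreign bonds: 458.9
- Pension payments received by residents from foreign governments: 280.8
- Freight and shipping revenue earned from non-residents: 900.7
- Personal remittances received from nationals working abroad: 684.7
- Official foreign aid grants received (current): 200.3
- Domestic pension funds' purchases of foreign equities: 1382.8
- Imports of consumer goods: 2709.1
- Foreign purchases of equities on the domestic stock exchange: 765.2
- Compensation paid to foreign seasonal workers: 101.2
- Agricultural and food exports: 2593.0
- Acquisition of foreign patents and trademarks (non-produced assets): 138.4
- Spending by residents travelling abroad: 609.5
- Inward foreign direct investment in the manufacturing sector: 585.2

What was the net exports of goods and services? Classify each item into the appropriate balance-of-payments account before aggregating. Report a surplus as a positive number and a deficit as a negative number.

Goods: -1412.3 + 2593.0 - 977.9 - 2709.1 = -2506.3
Services: 225.1 - 609.5 + 900.7 = 516.3
Trade balance = -2506.3 + 516.3 = -1990.0
(Excluded from the trade balance — primary income: interest received on holdings of foreign bonds 458.9, compensation paid to foreign seasonal workers 101.2; secondary income: pension payments received by residents from foreign governments 280.8, personal remittances received from nationals working abroad 684.7, official foreign aid grants received (current) 200.3; financial account: domestic pension funds' purchases of foreign equities 1382.8, foreign purchases of equities on the domestic stock exchange 765.2, inward foreign direct investment in the manufacturing sector 585.2; capital account: acquisition of foreign patents and trademarks (non-produced assets) 138.4.)

-1990.0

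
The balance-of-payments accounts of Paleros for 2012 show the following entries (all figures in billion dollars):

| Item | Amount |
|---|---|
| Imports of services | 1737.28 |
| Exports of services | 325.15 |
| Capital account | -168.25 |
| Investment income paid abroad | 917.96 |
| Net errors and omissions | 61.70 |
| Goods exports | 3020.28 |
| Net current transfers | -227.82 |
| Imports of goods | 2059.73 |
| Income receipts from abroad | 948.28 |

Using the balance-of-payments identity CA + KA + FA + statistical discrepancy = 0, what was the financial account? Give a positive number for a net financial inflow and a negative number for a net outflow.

Goods balance = 3020.28 - 2059.73 = 960.55
Services balance = 325.15 - 1737.28 = -1412.13
Trade balance (goods + services) = 960.55 + (-1412.13) = -451.58
Net primary income = 948.28 - 917.96 = 30.32
Net secondary income = -227.82
Current account = -451.58 + 30.32 + (-227.82) = -649.08
Financial account = -(-649.08 + (-168.25) + 61.70) = 755.63

755.63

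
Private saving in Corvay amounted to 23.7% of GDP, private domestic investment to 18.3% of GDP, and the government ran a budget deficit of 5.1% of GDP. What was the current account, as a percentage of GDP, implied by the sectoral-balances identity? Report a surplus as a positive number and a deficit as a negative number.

By the sectoral-balances identity, CA = (S_private - I) + (T - G).
Private balance = 23.7 - 18.3 = 5.4
Government balance (T - G) = -5.1
CA = 5.4 + (-5.1) = 0.3

0.3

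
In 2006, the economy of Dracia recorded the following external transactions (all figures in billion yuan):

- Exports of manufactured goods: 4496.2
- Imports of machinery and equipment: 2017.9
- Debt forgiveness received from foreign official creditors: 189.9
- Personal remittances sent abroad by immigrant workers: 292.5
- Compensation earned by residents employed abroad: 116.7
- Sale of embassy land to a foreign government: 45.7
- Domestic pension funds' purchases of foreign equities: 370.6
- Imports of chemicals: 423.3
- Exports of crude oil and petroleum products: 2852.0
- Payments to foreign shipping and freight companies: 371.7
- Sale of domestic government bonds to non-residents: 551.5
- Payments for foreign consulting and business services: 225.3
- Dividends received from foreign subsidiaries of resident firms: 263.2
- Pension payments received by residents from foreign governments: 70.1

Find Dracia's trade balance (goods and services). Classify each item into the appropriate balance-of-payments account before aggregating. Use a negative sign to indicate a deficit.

Goods: -2017.9 + 4496.2 - 423.3 + 2852.0 = 4907.0
Services: -371.7 - 225.3 = -597.0
Trade balance = 4907.0 + (-597.0) = 4310.0
(Excluded from the trade balance — capital account: debt forgiveness received from foreign official creditors 189.9, sale of embassy land to a foreign government 45.7; secondary income: personal remittances sent abroad by immigrant workers 292.5, pension payments received by residents from foreign governments 70.1; primary income: compensation earned by residents employed abroad 116.7, dividends received from foreign subsidiaries of resident firms 263.2; financial account: domestic pension funds' purchases of foreign equities 370.6, sale of domestic government bonds to non-residents 551.5.)

4310.0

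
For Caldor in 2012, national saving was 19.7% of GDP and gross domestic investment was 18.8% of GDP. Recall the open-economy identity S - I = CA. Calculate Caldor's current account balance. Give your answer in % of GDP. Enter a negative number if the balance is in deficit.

CA = S - I = 19.7 - 18.8 = 0.9

0.9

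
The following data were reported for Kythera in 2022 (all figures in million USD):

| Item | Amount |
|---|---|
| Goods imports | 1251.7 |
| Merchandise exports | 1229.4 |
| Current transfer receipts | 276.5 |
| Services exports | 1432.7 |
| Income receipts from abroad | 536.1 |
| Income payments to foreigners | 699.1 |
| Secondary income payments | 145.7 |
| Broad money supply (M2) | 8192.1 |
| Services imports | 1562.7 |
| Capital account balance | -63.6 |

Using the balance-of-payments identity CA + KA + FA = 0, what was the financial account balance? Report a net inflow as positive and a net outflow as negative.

248.1

Goods balance = 1229.4 - 1251.7 = -22.3
Services balance = 1432.7 - 1562.7 = -130.0
Trade balance (goods + services) = -22.3 + (-130.0) = -152.3
Net primary income = 536.1 - 699.1 = -163.0
Net secondary income = 276.5 - 145.7 = 130.8
Current account = -152.3 + (-163.0) + 130.8 = -184.5
Financial account = -(-184.5 + (-63.6)) = 248.1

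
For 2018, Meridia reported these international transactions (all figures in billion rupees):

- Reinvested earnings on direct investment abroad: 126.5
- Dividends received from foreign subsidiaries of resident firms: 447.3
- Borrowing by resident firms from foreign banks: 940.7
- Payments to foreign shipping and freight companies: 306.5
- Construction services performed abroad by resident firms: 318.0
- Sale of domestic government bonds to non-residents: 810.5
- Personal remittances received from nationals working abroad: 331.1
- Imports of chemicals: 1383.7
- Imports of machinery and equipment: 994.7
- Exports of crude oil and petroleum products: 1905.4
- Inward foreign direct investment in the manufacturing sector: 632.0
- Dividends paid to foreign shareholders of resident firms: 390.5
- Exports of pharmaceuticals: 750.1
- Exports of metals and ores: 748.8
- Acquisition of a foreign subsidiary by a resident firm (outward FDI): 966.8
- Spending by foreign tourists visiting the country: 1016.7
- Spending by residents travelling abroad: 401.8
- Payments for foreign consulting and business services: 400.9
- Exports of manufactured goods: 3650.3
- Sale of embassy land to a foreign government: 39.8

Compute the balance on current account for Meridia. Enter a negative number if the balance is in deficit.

5416.1

Goods: 750.1 - 1383.7 + 1905.4 + 3650.3 - 994.7 + 748.8 = 4676.2
Services: -401.8 + 1016.7 + 318.0 - 306.5 - 400.9 = 225.5
Primary income: 126.5 + 447.3 - 390.5 = 183.3
Secondary income: 331.1
Current account = 4676.2 + 225.5 + 183.3 + 331.1 = 5416.1
(Excluded from the current account — financial account: borrowing by resident firms from foreign banks 940.7, sale of domestic government bonds to non-residents 810.5, inward foreign direct investment in the manufacturing sector 632.0, acquisition of a foreign subsidiary by a resident firm (outward FDI) 966.8; capital account: sale of embassy land to a foreign government 39.8.)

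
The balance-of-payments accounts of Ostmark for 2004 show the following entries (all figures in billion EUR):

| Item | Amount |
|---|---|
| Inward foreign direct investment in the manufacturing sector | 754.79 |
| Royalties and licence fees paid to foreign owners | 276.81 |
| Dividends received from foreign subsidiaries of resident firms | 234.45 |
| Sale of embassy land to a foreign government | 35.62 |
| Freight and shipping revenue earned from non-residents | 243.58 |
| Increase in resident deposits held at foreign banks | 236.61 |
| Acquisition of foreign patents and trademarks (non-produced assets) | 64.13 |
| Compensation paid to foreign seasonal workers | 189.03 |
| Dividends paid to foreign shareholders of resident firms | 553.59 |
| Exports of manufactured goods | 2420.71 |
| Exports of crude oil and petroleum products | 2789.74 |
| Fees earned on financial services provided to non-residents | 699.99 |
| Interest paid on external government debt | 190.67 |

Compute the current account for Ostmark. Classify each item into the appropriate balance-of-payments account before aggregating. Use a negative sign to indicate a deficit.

5178.37

Goods: 2789.74 + 2420.71 = 5210.45
Services: -276.81 + 243.58 + 699.99 = 666.76
Primary income: 234.45 - 189.03 - 190.67 - 553.59 = -698.84
Current account = 5210.45 + 666.76 + (-698.84) = 5178.37
(Excluded from the current account — financial account: inward foreign direct investment in the manufacturing sector 754.79, increase in resident deposits held at foreign banks 236.61; capital account: sale of embassy land to a foreign government 35.62, acquisition of foreign patents and trademarks (non-produced assets) 64.13.)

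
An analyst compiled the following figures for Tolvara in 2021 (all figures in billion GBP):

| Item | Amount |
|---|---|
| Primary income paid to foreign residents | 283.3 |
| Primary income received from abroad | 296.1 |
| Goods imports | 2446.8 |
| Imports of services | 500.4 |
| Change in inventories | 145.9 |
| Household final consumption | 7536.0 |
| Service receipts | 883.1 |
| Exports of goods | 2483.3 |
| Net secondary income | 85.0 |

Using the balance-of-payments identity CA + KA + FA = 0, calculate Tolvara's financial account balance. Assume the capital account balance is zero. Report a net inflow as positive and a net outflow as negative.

-517.0

Goods balance = 2483.3 - 2446.8 = 36.5
Services balance = 883.1 - 500.4 = 382.7
Trade balance (goods + services) = 36.5 + 382.7 = 419.2
Net primary income = 296.1 - 283.3 = 12.8
Net secondary income = 85.0
Current account = 419.2 + 12.8 + 85.0 = 517.0
Financial account = -(517.0) = -517.0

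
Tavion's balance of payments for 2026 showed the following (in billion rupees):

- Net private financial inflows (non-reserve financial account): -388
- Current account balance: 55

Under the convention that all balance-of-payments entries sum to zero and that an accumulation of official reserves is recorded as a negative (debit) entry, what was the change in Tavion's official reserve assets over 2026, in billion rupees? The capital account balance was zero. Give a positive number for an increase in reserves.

Official reserve transactions balance = -(55 + (-388)) = 333
An accumulation of reserves is recorded as a debit (negative entry), so the change in the stock of reserves is the negative of that balance.
Change in official reserves = -(333) = -333

-333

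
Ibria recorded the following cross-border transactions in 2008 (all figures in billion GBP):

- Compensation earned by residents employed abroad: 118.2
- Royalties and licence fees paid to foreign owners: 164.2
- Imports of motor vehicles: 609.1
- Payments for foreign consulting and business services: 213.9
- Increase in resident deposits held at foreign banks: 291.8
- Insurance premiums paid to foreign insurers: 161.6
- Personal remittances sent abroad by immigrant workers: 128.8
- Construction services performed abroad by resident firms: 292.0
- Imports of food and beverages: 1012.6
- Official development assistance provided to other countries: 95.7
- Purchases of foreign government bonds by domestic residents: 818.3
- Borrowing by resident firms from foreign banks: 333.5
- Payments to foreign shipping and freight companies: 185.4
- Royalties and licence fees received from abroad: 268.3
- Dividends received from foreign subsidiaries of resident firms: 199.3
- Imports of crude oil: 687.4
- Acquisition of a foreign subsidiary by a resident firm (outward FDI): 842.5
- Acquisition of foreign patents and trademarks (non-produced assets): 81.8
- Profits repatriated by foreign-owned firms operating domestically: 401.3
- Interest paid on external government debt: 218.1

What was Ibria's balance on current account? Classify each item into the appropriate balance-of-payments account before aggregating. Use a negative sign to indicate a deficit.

Goods: -609.1 - 687.4 - 1012.6 = -2309.1
Services: 268.3 - 185.4 + 292.0 - 161.6 - 213.9 - 164.2 = -164.8
Primary income: -401.3 + 118.2 - 218.1 + 199.3 = -301.9
Secondary income: -95.7 - 128.8 = -224.5
Current account = (-2309.1) + (-164.8) + (-301.9) + (-224.5) = -3000.3
(Excluded from the current account — financial account: increase in resident deposits held at foreign banks 291.8, purchases of foreign government bonds by domestic residents 818.3, borrowing by resident firms from foreign banks 333.5, acquisition of a foreign subsidiary by a resident firm (outward FDI) 842.5; capital account: acquisition of foreign patents and trademarks (non-produced assets) 81.8.)

-3000.3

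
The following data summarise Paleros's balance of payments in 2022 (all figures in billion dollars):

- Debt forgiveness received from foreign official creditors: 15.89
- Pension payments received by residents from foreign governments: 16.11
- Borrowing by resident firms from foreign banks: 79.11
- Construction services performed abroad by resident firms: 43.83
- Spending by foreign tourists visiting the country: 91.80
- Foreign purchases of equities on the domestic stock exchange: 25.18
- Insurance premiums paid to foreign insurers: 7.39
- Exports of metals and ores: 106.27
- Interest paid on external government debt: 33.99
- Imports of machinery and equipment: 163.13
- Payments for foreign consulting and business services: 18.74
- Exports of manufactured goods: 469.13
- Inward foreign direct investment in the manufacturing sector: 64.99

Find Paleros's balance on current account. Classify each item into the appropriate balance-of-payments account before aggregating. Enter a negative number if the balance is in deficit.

503.89

Goods: 106.27 - 163.13 + 469.13 = 412.27
Services: 43.83 - 7.39 - 18.74 + 91.80 = 109.50
Primary income: -33.99
Secondary income: 16.11
Current account = 412.27 + 109.50 + (-33.99) + 16.11 = 503.89
(Excluded from the current account — capital account: debt forgiveness received from foreign official creditors 15.89; financial account: borrowing by resident firms from foreign banks 79.11, foreign purchases of equities on the domestic stock exchange 25.18, inward foreign direct investment in the manufacturing sector 64.99.)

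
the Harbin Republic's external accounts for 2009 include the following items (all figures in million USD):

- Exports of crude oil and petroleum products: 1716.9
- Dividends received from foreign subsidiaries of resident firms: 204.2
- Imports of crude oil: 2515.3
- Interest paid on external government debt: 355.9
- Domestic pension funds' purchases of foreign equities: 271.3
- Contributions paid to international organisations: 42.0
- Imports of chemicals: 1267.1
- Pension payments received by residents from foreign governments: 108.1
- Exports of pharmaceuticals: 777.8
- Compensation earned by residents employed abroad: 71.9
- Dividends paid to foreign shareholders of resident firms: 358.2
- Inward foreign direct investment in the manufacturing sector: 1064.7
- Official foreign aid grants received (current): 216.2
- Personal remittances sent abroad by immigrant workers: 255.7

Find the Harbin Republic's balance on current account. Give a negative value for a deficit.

-1699.1

Goods: -1267.1 - 2515.3 + 1716.9 + 777.8 = -1287.7
Primary income: -358.2 + 71.9 + 204.2 - 355.9 = -438.0
Secondary income: -42.0 + 216.2 - 255.7 + 108.1 = 26.6
Current account = (-1287.7) + (-438.0) + 26.6 = -1699.1
(Excluded from the current account — financial account: domestic pension funds' purchases of foreign equities 271.3, inward foreign direct investment in the manufacturing sector 1064.7.)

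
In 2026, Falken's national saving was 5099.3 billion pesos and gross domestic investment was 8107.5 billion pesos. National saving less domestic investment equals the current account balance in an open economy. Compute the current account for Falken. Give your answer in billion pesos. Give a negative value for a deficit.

-3008.2

CA = S - I = 5099.3 - 8107.5 = -3008.2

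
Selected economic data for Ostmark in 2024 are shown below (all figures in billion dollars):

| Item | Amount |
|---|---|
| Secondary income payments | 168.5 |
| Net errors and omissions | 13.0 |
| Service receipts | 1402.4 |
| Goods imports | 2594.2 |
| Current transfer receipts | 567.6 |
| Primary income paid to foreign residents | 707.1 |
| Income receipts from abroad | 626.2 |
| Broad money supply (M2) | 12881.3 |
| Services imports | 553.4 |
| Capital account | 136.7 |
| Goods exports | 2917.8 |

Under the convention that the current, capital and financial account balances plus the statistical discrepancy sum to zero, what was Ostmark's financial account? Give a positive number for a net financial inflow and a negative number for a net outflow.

-1640.5

Goods balance = 2917.8 - 2594.2 = 323.6
Services balance = 1402.4 - 553.4 = 849.0
Trade balance (goods + services) = 323.6 + 849.0 = 1172.6
Net primary income = 626.2 - 707.1 = -80.9
Net secondary income = 567.6 - 168.5 = 399.1
Current account = 1172.6 + (-80.9) + 399.1 = 1490.8
Financial account = -(1490.8 + 136.7 + 13.0) = -1640.5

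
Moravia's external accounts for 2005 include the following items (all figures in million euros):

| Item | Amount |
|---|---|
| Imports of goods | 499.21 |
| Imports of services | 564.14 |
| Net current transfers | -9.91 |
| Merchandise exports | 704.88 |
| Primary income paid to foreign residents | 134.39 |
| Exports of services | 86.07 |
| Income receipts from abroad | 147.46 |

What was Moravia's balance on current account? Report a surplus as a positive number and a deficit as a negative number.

Goods balance = 704.88 - 499.21 = 205.67
Services balance = 86.07 - 564.14 = -478.07
Trade balance (goods + services) = 205.67 + (-478.07) = -272.40
Net primary income = 147.46 - 134.39 = 13.07
Net secondary income = -9.91
Current account = -272.40 + 13.07 + (-9.91) = -269.24

-269.24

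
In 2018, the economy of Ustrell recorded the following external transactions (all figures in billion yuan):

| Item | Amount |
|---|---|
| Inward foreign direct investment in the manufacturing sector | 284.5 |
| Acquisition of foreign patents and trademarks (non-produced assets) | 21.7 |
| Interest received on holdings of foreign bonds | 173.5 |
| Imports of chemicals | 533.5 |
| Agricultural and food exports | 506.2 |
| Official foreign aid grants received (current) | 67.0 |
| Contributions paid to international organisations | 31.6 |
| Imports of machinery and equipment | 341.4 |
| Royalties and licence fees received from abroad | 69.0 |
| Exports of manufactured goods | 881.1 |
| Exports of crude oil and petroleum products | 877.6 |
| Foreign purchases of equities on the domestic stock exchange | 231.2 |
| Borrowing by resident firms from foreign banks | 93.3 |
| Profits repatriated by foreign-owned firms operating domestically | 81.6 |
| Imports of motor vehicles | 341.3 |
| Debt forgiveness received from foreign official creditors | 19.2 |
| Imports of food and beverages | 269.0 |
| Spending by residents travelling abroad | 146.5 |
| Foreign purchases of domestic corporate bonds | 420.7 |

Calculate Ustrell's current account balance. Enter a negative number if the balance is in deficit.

Goods: 881.1 + 506.2 + 877.6 - 341.4 - 269.0 - 341.3 - 533.5 = 779.7
Services: 69.0 - 146.5 = -77.5
Primary income: -81.6 + 173.5 = 91.9
Secondary income: -31.6 + 67.0 = 35.4
Current account = 779.7 + (-77.5) + 91.9 + 35.4 = 829.5
(Excluded from the current account — financial account: inward foreign direct investment in the manufacturing sector 284.5, foreign purchases of equities on the domestic stock exchange 231.2, borrowing by resident firms from foreign banks 93.3, foreign purchases of domestic corporate bonds 420.7; capital account: acquisition of foreign patents and trademarks (non-produced assets) 21.7, debt forgiveness received from foreign official creditors 19.2.)

829.5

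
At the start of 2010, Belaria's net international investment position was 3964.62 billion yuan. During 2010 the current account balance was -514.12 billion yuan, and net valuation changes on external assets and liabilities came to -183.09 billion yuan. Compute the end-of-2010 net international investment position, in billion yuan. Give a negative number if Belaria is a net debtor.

3267.41

Change in NIIP = current account + net valuation change = -514.12 + (-183.09) = -697.21
End-of-year NIIP = 3964.62 + (-697.21) = 3267.41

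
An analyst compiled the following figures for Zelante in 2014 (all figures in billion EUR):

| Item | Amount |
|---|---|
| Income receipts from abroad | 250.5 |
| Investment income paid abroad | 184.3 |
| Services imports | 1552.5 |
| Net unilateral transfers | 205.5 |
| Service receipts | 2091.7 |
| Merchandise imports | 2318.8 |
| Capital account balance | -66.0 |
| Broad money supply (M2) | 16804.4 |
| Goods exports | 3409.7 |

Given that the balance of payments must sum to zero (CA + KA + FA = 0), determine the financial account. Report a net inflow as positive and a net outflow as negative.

-1835.8

Goods balance = 3409.7 - 2318.8 = 1090.9
Services balance = 2091.7 - 1552.5 = 539.2
Trade balance (goods + services) = 1090.9 + 539.2 = 1630.1
Net primary income = 250.5 - 184.3 = 66.2
Net secondary income = 205.5
Current account = 1630.1 + 66.2 + 205.5 = 1901.8
Financial account = -(1901.8 + (-66.0)) = -1835.8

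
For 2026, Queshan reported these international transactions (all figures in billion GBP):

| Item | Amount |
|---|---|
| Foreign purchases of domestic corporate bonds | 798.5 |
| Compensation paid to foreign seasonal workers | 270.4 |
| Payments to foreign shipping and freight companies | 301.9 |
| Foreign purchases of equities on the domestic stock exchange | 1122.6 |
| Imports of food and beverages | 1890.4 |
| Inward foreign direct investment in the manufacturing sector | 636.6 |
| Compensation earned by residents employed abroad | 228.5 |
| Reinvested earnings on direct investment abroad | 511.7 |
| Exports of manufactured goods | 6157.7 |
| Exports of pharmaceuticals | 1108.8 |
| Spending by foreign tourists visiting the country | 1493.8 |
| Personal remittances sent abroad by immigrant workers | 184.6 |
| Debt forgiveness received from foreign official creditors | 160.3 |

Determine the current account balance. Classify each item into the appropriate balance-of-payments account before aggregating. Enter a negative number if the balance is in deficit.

6853.2

Goods: 1108.8 - 1890.4 + 6157.7 = 5376.1
Services: 1493.8 - 301.9 = 1191.9
Primary income: -270.4 + 228.5 + 511.7 = 469.8
Secondary income: -184.6
Current account = 5376.1 + 1191.9 + 469.8 + (-184.6) = 6853.2
(Excluded from the current account — financial account: foreign purchases of domestic corporate bonds 798.5, foreign purchases of equities on the domestic stock exchange 1122.6, inward foreign direct investment in the manufacturing sector 636.6; capital account: debt forgiveness received from foreign official creditors 160.3.)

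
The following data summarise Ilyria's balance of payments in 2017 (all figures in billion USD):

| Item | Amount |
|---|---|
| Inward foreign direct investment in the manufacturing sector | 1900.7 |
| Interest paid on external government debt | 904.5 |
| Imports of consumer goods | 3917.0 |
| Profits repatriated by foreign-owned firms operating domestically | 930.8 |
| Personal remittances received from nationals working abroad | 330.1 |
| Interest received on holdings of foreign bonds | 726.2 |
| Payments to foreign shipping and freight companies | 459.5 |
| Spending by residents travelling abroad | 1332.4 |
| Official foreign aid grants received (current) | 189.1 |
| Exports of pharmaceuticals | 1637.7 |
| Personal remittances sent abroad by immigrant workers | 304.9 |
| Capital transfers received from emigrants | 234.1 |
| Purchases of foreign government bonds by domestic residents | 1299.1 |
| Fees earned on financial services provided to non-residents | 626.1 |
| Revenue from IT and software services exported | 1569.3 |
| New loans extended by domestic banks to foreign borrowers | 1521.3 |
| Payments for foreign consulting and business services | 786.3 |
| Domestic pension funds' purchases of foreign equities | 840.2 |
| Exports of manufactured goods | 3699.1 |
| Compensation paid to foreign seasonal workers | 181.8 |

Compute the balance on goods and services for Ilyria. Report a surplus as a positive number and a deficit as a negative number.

1037.0

Goods: 3699.1 + 1637.7 - 3917.0 = 1419.8
Services: -786.3 - 459.5 + 626.1 - 1332.4 + 1569.3 = -382.8
Trade balance = 1419.8 + (-382.8) = 1037.0
(Excluded from the trade balance — financial account: inward foreign direct investment in the manufacturing sector 1900.7, purchases of foreign government bonds by domestic residents 1299.1, new loans extended by domestic banks to foreign borrowers 1521.3, domestic pension funds' purchases of foreign equities 840.2; primary income: interest paid on external government debt 904.5, profits repatriated by foreign-owned firms operating domestically 930.8, interest received on holdings of foreign bonds 726.2, compensation paid to foreign seasonal workers 181.8; secondary income: personal remittances received from nationals working abroad 330.1, official foreign aid grants received (current) 189.1, personal remittances sent abroad by immigrant workers 304.9; capital account: capital transfers received from emigrants 234.1.)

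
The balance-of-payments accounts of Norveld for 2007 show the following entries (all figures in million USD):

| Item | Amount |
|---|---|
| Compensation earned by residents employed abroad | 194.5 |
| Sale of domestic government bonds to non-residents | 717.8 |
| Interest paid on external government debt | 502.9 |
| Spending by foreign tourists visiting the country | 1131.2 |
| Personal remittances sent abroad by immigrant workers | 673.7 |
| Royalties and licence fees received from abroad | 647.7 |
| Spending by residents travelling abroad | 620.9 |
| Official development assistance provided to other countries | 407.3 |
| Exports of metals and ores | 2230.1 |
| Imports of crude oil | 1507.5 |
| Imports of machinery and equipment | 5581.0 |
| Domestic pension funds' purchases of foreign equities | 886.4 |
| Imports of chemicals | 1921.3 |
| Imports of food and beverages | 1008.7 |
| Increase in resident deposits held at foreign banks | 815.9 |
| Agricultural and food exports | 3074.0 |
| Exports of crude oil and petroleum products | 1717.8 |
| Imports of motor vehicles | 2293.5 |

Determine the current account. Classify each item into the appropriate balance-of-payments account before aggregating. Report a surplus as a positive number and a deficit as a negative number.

-5521.5

Goods: 1717.8 - 1921.3 - 5581.0 + 2230.1 - 2293.5 - 1008.7 - 1507.5 + 3074.0 = -5290.1
Services: 647.7 - 620.9 + 1131.2 = 1158.0
Primary income: 194.5 - 502.9 = -308.4
Secondary income: -673.7 - 407.3 = -1081.0
Current account = (-5290.1) + 1158.0 + (-308.4) + (-1081.0) = -5521.5
(Excluded from the current account — financial account: sale of domestic government bonds to non-residents 717.8, domestic pension funds' purchases of foreign equities 886.4, increase in resident deposits held at foreign banks 815.9.)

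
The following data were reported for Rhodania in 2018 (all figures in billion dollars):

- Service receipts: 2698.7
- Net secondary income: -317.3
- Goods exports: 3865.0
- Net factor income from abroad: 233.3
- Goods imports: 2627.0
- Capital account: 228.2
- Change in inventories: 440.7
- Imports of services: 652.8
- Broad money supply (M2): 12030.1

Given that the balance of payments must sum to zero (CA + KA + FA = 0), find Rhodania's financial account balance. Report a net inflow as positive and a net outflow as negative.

Goods balance = 3865.0 - 2627.0 = 1238.0
Services balance = 2698.7 - 652.8 = 2045.9
Trade balance (goods + services) = 1238.0 + 2045.9 = 3283.9
Net primary income = 233.3
Net secondary income = -317.3
Current account = 3283.9 + 233.3 + (-317.3) = 3199.9
Financial account = -(3199.9 + 228.2) = -3428.1

-3428.1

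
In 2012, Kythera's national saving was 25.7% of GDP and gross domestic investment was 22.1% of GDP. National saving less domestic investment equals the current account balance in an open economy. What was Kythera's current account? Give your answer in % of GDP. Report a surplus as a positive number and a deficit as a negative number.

3.6

S - I = CA (net lending to the rest of the world).
CA = S - I = 25.7 - 22.1 = 3.6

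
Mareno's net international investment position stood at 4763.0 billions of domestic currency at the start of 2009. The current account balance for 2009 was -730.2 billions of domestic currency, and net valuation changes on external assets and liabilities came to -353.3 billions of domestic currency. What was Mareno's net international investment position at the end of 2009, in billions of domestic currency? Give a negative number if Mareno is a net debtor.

Change in NIIP = current account + net valuation change = -730.2 + (-353.3) = -1083.5
End-of-year NIIP = 4763.0 + (-1083.5) = 3679.5

3679.5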